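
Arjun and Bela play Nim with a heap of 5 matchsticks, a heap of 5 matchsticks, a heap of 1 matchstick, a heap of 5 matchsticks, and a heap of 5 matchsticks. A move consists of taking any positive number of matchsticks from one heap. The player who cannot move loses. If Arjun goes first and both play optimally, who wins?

Arjun wins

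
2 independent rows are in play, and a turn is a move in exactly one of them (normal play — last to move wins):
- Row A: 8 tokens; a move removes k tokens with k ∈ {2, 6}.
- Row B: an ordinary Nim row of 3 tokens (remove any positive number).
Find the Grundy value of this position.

3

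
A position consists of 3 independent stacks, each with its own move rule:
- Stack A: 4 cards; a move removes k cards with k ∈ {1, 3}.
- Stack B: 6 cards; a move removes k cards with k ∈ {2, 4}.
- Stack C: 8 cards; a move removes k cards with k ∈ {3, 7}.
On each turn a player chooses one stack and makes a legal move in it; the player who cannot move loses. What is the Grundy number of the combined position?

For stack A, compute g(0), g(1), … with moves {1, 3}:
g(0) = mex{} = 0
g(1) = mex{0} = 1
g(2) = mex{1} = 0
g(3) = mex{0} = 1
g(4) = mex{1} = 0
So g(4) = 0.
For stack B, compute g(0), g(1), … with moves {2, 4}:
k:     0  1  2  3  4  5  6
g(k):  0  0  1  1  2  2  0
So g(6) = 0.
Grundy values for stack C (subtraction set {3, 7}):
k:     0  1  2  3  4  5  6  7  8
g(k):  0  0  0  1  1  1  0  2  2
So g(8) = 2.
By the Sprague-Grundy theorem, the Grundy value of a sum of independent games is the XOR of the component values.
Combined value = 0 XOR 0 XOR 2 = 2.

2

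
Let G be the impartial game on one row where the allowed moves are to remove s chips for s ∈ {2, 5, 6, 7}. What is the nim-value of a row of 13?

0

Build the Grundy sequence with g(k) = mex{g(k−s) : s ∈ {2, 5, 6, 7}, s ≤ k}:
k:     0  1  2  3  4  5  6  7  8  9 10 11 12 13
g(k):  0  0  1  1  0  2  1  3  2  2  3  3  0  0
So g(13) = 0.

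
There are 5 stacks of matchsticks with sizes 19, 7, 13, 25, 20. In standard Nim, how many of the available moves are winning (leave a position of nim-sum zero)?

Compute the nim-sum pairwise:
19 ^ 7 = 20
20 ^ 13 = 25
25 ^ 25 = 0
0 ^ 20 = 20
The overall nim-sum is X = 20. A stack of size p has a winning move iff p XOR X < p (reduce it to p XOR X).
  19: 19 XOR 20 = 7 < 19 — winning move (to 7).
  7: 7 XOR 20 = 19 ≥ 7 — no move.
  13: 13 XOR 20 = 25 ≥ 13 — no move.
  25: 25 XOR 20 = 13 < 25 — winning move (to 13).
  20: 20 XOR 20 = 0 < 20 — winning move (to 0).
That gives 3 winning moves.

3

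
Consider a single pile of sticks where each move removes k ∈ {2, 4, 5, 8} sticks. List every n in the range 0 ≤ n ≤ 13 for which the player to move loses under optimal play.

Grundy values for subtraction set {2, 4, 5, 8}:
k:     0  1  2  3  4  5  6  7  8  9 10 11 12 13
g(k):  0  0  1  1  2  2  3  0  4  1  0  2  1  0
The P-positions (g = 0) in 0..13 are 0, 1, 7, 10, 13.

0, 1, 7, 10, 13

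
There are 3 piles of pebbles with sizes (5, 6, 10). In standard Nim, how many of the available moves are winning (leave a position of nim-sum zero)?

Nim-sum: 5 ^ 6 ^ 10 = 9.
The overall nim-sum is X = 9. A pile of size p has a winning move iff p XOR X < p (reduce it to p XOR X).
  5: 5 XOR 9 = 12 ≥ 5 — no move.
  6: 6 XOR 9 = 15 ≥ 6 — no move.
  10: 10 XOR 9 = 3 < 10 — winning move (to 3).
That gives 1 winning move.

1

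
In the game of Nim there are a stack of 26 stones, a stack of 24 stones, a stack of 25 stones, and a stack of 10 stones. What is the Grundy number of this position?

17

Write each in binary and XOR column by column:
  11010  (26)
  11000  (24)
  11001  (25)
  01010  (10)
  -----
  10001  (17)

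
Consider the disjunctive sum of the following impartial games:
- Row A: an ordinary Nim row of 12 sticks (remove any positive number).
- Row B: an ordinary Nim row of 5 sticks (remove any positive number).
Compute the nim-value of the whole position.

Row A is a plain Nim row of size 12, so its Grundy value is 12.
Row B is a plain Nim row of size 5, so its Grundy value is 5.
By the Sprague-Grundy theorem, the Grundy value of a sum of independent games is the XOR of the component values.
Combined value = 12 XOR 5 = 9.

9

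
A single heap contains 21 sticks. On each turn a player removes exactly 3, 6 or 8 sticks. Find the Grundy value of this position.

3

Compute g(0), g(1), … for moves {3, 6, 8}:
k:     0  1  2  3  4  5  6  7  8  9 10 11 12 13 14 15 16 17 18 19 20 21
g(k):  0  0  0  1  1  1  2  2  2  3  3  0  0  0  1  1  1  2  2  2  3  3
So g(21) = 3.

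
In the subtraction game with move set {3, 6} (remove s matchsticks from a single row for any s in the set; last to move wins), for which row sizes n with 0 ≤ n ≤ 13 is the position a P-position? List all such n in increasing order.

0, 1, 2, 9, 10, 11

Build the Grundy sequence with g(k) = mex{g(k−s) : s ∈ {3, 6}, s ≤ k}:
k:     0  1  2  3  4  5  6  7  8  9 10 11 12 13
g(k):  0  0  0  1  1  1  2  2  2  0  0  0  1  1
The P-positions (g = 0) in 0..13 are 0, 1, 2, 9, 10, 11.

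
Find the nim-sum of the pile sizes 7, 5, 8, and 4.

In binary:
  0111  (7)
  0101  (5)
  1000  (8)
  0100  (4)
  ----
  1110  (14)

14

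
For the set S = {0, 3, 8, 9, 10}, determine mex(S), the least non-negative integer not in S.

1

0 is in the set but 1 is not, so the mex is 1.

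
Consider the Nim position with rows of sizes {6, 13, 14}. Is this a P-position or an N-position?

In binary:
  0110  (6)
  1101  (13)
  1110  (14)
  ----
  0101  (5)
The nim-sum is 5 ≠ 0, so this is an N-position: the player to move can win.

N-position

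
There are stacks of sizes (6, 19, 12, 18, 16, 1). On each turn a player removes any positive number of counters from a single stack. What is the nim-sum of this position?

26

Compute the nim-sum pairwise:
6 XOR 19 = 21
21 XOR 12 = 25
25 XOR 18 = 11
11 XOR 16 = 27
27 XOR 1 = 26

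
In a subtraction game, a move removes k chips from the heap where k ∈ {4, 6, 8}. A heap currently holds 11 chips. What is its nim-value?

Grundy values for subtraction set {4, 6, 8}:
k:     0  1  2  3  4  5  6  7  8  9 10 11
g(k):  0  0  0  0  1  1  1  1  2  2  2  2
So g(11) = 2.

2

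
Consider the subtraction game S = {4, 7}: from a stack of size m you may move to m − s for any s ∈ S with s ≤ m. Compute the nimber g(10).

2

Build the Grundy sequence with g(k) = mex{g(k−s) : s ∈ {4, 7}, s ≤ k}:
g(0) = mex{} = 0
g(1) = mex{} = 0
g(2) = mex{} = 0
g(3) = mex{} = 0
g(4) = mex{0} = 1
g(5) = mex{0} = 1
g(6) = mex{0} = 1
g(7) = mex{0} = 1
g(8) = mex{0,1} = 2
g(9) = mex{0,1} = 2
g(10) = mex{0,1} = 2
So g(10) = 2.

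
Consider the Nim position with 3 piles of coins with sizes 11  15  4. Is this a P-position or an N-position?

P-position

Compute the nim-sum pairwise:
11 ⊕ 15 = 4
4 ⊕ 4 = 0
The nim-sum is 0, so this is a P-position: the player to move is in a losing position under optimal play.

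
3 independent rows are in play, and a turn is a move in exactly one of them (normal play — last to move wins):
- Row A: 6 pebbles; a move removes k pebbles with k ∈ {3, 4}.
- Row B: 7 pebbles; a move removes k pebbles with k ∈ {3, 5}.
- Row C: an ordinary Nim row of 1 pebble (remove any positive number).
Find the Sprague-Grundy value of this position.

Grundy values for row A (subtraction set {3, 4}):
g(0) = mex{} = 0
g(1) = mex{} = 0
g(2) = mex{} = 0
g(3) = mex{0} = 1
g(4) = mex{0} = 1
g(5) = mex{0} = 1
g(6) = mex{0,1} = 2
So g(6) = 2.
Grundy values for row B (subtraction set {3, 5}):
k:     0  1  2  3  4  5  6  7
g(k):  0  0  0  1  1  1  2  2
So g(7) = 2.
Row C is a plain Nim row of size 1, so its Grundy value is 1.
The value of a disjunctive sum is the nim-sum of the parts.
Combined value = 2 XOR 2 XOR 1 = 1.

1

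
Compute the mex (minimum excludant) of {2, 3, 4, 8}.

0 is not in the set, so the mex is 0.

0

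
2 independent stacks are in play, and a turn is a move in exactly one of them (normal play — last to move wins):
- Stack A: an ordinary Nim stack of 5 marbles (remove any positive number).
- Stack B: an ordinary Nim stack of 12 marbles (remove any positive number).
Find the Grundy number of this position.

9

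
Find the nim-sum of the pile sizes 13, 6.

Write each in binary and XOR column by column:
  1101  (13)
  0110  (6)
  ----
  1011  (11)

11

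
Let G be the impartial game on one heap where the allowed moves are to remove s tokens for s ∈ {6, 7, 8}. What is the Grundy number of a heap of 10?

1

Grundy values for subtraction set {6, 7, 8}:
k:     0  1  2  3  4  5  6  7  8  9 10
g(k):  0  0  0  0  0  0  1  1  1  1  1
So g(10) = 1.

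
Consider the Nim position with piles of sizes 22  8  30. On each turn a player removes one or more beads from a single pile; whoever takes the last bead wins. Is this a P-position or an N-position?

Compute the nim-sum pairwise:
22 ⊕ 8 = 30
30 ⊕ 30 = 0
The nim-sum is 0, so this is a P-position: the player to move is in a losing position under optimal play.

P-position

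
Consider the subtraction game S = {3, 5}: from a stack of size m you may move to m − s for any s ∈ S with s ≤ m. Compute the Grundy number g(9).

Build the Grundy sequence with g(k) = mex{g(k−s) : s ∈ {3, 5}, s ≤ k}:
g(0) = mex{} = 0
g(1) = mex{} = 0
g(2) = mex{} = 0
g(3) = mex{0} = 1
g(4) = mex{0} = 1
g(5) = mex{0} = 1
g(6) = mex{0,1} = 2
g(7) = mex{0,1} = 2
g(8) = mex{1} = 0
g(9) = mex{1,2} = 0
So g(9) = 0.

0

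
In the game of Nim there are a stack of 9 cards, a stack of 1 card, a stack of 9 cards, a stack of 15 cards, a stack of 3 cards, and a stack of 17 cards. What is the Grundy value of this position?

28

Nim-sum: 9 XOR 1 XOR 9 XOR 15 XOR 3 XOR 17 = 28.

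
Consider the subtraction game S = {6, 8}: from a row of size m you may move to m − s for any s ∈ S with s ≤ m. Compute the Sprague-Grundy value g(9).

1

Compute g(0), g(1), … for moves {6, 8}:
g(0) = mex{} = 0
g(1) = mex{} = 0
g(2) = mex{} = 0
g(3) = mex{} = 0
g(4) = mex{} = 0
g(5) = mex{} = 0
g(6) = mex{0} = 1
g(7) = mex{0} = 1
g(8) = mex{0} = 1
g(9) = mex{0} = 1
So g(9) = 1.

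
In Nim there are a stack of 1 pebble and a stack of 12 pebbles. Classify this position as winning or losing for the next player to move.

Write each in binary and XOR column by column:
  0001  (1)
  1100  (12)
  ----
  1101  (13)
The nim-sum is 13 ≠ 0, so this is an N-position: the player to move can win.

Winning position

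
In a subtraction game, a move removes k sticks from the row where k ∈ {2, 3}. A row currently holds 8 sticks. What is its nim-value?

Compute g(0), g(1), … for moves {2, 3}:
k:     0  1  2  3  4  5  6  7  8
g(k):  0  0  1  1  2  0  0  1  1
So g(8) = 1.

1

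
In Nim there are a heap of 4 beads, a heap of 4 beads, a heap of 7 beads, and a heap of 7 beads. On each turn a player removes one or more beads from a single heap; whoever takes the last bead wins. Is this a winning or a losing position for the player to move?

Losing position

In binary:
  100  (4)
  100  (4)
  111  (7)
  111  (7)
  ---
  000  (0)
The nim-sum is 0, so this is a P-position: the player to move is in a losing position under optimal play.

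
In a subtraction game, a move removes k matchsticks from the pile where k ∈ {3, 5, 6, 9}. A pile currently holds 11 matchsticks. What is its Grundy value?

Grundy values for subtraction set {3, 5, 6, 9}:
k:     0  1  2  3  4  5  6  7  8  9 10 11
g(k):  0  0  0  1  1  1  2  2  2  3  3  3
So g(11) = 3.

3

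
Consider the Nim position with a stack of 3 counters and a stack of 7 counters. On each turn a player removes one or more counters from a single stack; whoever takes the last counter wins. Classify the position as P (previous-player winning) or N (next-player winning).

N-position

Nim-sum: 3 ⊕ 7 = 4.
The nim-sum is 4 ≠ 0, so this is an N-position: the player to move can win.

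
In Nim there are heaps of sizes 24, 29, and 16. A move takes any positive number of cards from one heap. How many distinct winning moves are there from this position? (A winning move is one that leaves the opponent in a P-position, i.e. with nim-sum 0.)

3

Compute the nim-sum pairwise:
24 ^ 29 = 5
5 ^ 16 = 21
The overall nim-sum is X = 21. A heap of size p has a winning move iff p XOR X < p (reduce it to p XOR X).
  24: 24 XOR 21 = 13 < 24 — winning move (to 13).
  29: 29 XOR 21 = 8 < 29 — winning move (to 8).
  16: 16 XOR 21 = 5 < 16 — winning move (to 5).
That gives 3 winning moves.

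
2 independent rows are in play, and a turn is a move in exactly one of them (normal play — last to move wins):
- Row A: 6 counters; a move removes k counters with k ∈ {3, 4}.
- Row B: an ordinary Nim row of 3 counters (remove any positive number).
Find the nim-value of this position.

Build the Grundy sequence for row A with g(k) = mex{g(k−s) : s ∈ {3, 4}, s ≤ k}:
k:     0  1  2  3  4  5  6
g(k):  0  0  0  1  1  1  2
So g(6) = 2.
Row B is a plain Nim row of size 3, so its Grundy value is 3.
By the Sprague-Grundy theorem, the Grundy value of a sum of independent games is the XOR of the component values.
Combined value = 2 ⊕ 3 = 1.

1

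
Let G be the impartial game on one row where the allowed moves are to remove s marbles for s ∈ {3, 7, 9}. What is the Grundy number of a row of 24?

0

Grundy values for subtraction set {3, 7, 9}:
k:     0  1  2  3  4  5  6  7  8  9 10 11 12 13 14 15 16 17 18 19 20 21 22 23 24
g(k):  0  0  0  1  1  1  0  2  2  1  3  3  0  2  0  1  0  1  0  1  0  1  0  1  0
So g(24) = 0.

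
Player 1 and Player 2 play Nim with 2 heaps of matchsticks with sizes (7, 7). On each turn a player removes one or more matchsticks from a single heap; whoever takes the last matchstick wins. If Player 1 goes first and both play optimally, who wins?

Compute the nim-sum pairwise:
7 ⊕ 7 = 0
The nim-sum is 0, so this is a P-position: the player to move is in a losing position under optimal play; Player 1 is about to move from it and so loses — Player 2 wins.

Player 2 wins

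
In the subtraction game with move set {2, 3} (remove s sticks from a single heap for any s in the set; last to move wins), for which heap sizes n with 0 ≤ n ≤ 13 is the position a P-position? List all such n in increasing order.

Compute g(0), g(1), … for moves {2, 3}:
g(0) = mex{} = 0
g(1) = mex{} = 0
g(2) = mex{0} = 1
g(3) = mex{0} = 1
g(4) = mex{0,1} = 2
g(5) = mex{1} = 0
g(6) = mex{1,2} = 0
g(7) = mex{0,2} = 1
g(8) = mex{0} = 1
g(9) = mex{0,1} = 2
g(10) = mex{1} = 0
g(11) = mex{1,2} = 0
g(12) = mex{0,2} = 1
g(13) = mex{0} = 1
The P-positions (g = 0) in 0..13 are 0, 1, 5, 6, 10, 11.

0, 1, 5, 6, 10, 11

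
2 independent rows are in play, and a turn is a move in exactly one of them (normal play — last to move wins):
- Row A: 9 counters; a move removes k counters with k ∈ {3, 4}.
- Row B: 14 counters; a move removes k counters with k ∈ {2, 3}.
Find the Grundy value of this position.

2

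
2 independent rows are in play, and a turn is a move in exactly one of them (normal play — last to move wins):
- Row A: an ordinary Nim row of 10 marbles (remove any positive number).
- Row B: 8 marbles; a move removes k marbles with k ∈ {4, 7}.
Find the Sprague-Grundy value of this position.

8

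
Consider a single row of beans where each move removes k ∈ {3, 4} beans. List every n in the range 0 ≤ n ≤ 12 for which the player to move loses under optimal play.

Compute g(0), g(1), … for moves {3, 4}:
k:     0  1  2  3  4  5  6  7  8  9 10 11 12
g(k):  0  0  0  1  1  1  2  0  0  0  1  1  1
The P-positions (g = 0) in 0..12 are 0, 1, 2, 7, 8, 9.

0, 1, 2, 7, 8, 9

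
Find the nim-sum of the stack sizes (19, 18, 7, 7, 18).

Nim-sum: 19 ⊕ 18 ⊕ 7 ⊕ 7 ⊕ 18 = 19.

19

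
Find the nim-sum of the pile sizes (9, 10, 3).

Compute the nim-sum pairwise:
9 ^ 10 = 3
3 ^ 3 = 0

0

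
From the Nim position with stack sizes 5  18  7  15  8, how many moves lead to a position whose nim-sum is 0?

1

Bitwise XOR of the heap sizes:
  00101  (5)
  10010  (18)
  00111  (7)
  01111  (15)
  01000  (8)
  -----
  10111  (23)
The overall nim-sum is X = 23. A stack of size p has a winning move iff p XOR X < p (reduce it to p XOR X).
  5: 5 XOR 23 = 18 ≥ 5 — no move.
  18: 18 XOR 23 = 5 < 18 — winning move (to 5).
  7: 7 XOR 23 = 16 ≥ 7 — no move.
  15: 15 XOR 23 = 24 ≥ 15 — no move.
  8: 8 XOR 23 = 31 ≥ 8 — no move.
That gives 1 winning move.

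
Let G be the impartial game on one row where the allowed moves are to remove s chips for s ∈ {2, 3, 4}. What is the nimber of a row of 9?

1

Build the Grundy sequence with g(k) = mex{g(k−s) : s ∈ {2, 3, 4}, s ≤ k}:
g(0) = mex{} = 0
g(1) = mex{} = 0
g(2) = mex{0} = 1
g(3) = mex{0} = 1
g(4) = mex{0,1} = 2
g(5) = mex{0,1} = 2
g(6) = mex{1,2} = 0
g(7) = mex{1,2} = 0
g(8) = mex{0,2} = 1
g(9) = mex{0,2} = 1
So g(9) = 1.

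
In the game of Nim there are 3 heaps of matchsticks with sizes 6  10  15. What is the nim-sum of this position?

Bitwise XOR of the heap sizes:
  0110  (6)
  1010  (10)
  1111  (15)
  ----
  0011  (3)

3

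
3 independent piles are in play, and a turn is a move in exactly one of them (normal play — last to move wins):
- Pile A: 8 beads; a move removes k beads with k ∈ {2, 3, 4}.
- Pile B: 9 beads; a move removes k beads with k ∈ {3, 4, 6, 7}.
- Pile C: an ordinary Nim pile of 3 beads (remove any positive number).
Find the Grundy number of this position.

1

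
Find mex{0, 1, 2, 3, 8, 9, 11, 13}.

4

The values 0, 1, 2, 3 are all present; 4 is the first non-negative integer missing from the set.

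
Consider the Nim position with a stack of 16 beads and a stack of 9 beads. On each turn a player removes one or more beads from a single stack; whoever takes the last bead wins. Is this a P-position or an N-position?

Nim-sum: 16 ^ 9 = 25.
The nim-sum is 25 ≠ 0, so this is an N-position: the player to move can win.

N-position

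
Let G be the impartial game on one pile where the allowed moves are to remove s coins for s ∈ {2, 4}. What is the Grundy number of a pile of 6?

Compute g(0), g(1), … for moves {2, 4}:
k:     0  1  2  3  4  5  6
g(k):  0  0  1  1  2  2  0
So g(6) = 0.

0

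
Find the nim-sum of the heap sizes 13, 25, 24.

Compute the nim-sum pairwise:
13 ^ 25 = 20
20 ^ 24 = 12

12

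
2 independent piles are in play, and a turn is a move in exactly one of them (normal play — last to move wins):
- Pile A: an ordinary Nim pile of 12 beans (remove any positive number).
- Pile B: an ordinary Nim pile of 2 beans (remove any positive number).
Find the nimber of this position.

Pile A is a plain Nim pile of size 12, so its Grundy value is 12.
Pile B is a plain Nim pile of size 2, so its Grundy value is 2.
By the Sprague-Grundy theorem, the Grundy value of a sum of independent games is the XOR of the component values.
Combined value = 12 XOR 2 = 14.

14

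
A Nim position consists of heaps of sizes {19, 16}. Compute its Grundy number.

Nim-sum: 19 ^ 16 = 3.

3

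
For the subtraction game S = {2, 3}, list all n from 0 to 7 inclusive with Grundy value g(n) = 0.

Grundy values for subtraction set {2, 3}:
k:     0  1  2  3  4  5  6  7
g(k):  0  0  1  1  2  0  0  1
The P-positions (g = 0) in 0..7 are 0, 1, 5, 6.

0, 1, 5, 6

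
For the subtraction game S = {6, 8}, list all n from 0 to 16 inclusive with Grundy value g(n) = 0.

0, 1, 2, 3, 4, 5, 14, 15, 16

Grundy values for subtraction set {6, 8}:
k:     0  1  2  3  4  5  6  7  8  9 10 11 12 13 14 15 16
g(k):  0  0  0  0  0  0  1  1  1  1  1  1  2  2  0  0  0
The P-positions (g = 0) in 0..16 are 0, 1, 2, 3, 4, 5, 14, 15, 16.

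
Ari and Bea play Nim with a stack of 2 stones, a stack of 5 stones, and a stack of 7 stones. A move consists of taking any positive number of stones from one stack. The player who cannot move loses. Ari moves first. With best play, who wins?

Bea wins

Nim-sum: 2 XOR 5 XOR 7 = 0.
The nim-sum is 0, so this is a P-position: the player to move is in a losing position under optimal play; Ari is about to move from it and so loses — Bea wins.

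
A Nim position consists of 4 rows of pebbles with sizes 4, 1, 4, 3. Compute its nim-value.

2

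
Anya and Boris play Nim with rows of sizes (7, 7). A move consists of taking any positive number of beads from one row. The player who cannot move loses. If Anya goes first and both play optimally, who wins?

Boris wins

Nim-sum: 7 ^ 7 = 0.
The nim-sum is 0, so this is a P-position: the player to move is in a losing position under optimal play; Anya is about to move from it and so loses — Boris wins.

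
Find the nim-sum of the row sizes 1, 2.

3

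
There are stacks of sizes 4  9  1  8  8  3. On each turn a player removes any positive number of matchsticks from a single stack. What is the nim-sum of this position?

15

Nim-sum: 4 XOR 9 XOR 1 XOR 8 XOR 8 XOR 3 = 15.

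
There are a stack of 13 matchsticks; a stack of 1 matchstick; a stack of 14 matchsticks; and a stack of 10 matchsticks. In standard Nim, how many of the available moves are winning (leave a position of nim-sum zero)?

3

Compute the nim-sum pairwise:
13 XOR 1 = 12
12 XOR 14 = 2
2 XOR 10 = 8
The overall nim-sum is X = 8. A stack of size p has a winning move iff p XOR X < p (reduce it to p XOR X).
  13: 13 XOR 8 = 5 < 13 — winning move (to 5).
  1: 1 XOR 8 = 9 ≥ 1 — no move.
  14: 14 XOR 8 = 6 < 14 — winning move (to 6).
  10: 10 XOR 8 = 2 < 10 — winning move (to 2).
That gives 3 winning moves.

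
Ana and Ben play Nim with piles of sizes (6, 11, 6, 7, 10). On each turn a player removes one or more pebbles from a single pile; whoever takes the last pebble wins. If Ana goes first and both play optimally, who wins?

Nim-sum: 6 ⊕ 11 ⊕ 6 ⊕ 7 ⊕ 10 = 6.
The nim-sum is 6 ≠ 0, so this is an N-position: the player to move can win; Ana has a winning move.

Ana wins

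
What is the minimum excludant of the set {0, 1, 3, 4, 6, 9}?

The values 0, 1 are all present; 2 is the first non-negative integer missing from the set.

2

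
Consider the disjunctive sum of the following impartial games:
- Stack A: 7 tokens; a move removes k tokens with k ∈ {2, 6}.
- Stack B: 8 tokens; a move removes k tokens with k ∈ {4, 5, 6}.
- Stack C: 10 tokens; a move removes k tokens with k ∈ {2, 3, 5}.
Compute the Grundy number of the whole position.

Build the Grundy sequence for stack A with g(k) = mex{g(k−s) : s ∈ {2, 6}, s ≤ k}:
k:     0  1  2  3  4  5  6  7
g(k):  0  0  1  1  0  0  1  1
So g(7) = 1.
Build the Grundy sequence for stack B with g(k) = mex{g(k−s) : s ∈ {4, 5, 6}, s ≤ k}:
g(0) = mex{} = 0
g(1) = mex{} = 0
g(2) = mex{} = 0
g(3) = mex{} = 0
g(4) = mex{0} = 1
g(5) = mex{0} = 1
g(6) = mex{0} = 1
g(7) = mex{0} = 1
g(8) = mex{0,1} = 2
So g(8) = 2.
Grundy values for stack C (subtraction set {2, 3, 5}):
g(0) = mex{} = 0
g(1) = mex{} = 0
g(2) = mex{0} = 1
g(3) = mex{0} = 1
g(4) = mex{0,1} = 2
g(5) = mex{0,1} = 2
g(6) = mex{0,1,2} = 3
g(7) = mex{1,2} = 0
g(8) = mex{1,2,3} = 0
g(9) = mex{0,2,3} = 1
g(10) = mex{0,2} = 1
So g(10) = 1.
By the Sprague-Grundy theorem, the Grundy value of a sum of independent games is the XOR of the component values.
Combined value = 1 ⊕ 2 ⊕ 1 = 2.

2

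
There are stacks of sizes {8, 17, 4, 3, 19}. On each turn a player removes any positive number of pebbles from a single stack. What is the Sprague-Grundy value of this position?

13

Compute the nim-sum pairwise:
8 XOR 17 = 25
25 XOR 4 = 29
29 XOR 3 = 30
30 XOR 19 = 13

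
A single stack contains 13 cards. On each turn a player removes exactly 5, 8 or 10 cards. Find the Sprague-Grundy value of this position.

Grundy values for subtraction set {5, 8, 10}:
g(0) = mex{} = 0
g(1) = mex{} = 0
g(2) = mex{} = 0
g(3) = mex{} = 0
g(4) = mex{} = 0
g(5) = mex{0} = 1
g(6) = mex{0} = 1
g(7) = mex{0} = 1
g(8) = mex{0} = 1
g(9) = mex{0} = 1
g(10) = mex{0,1} = 2
g(11) = mex{0,1} = 2
g(12) = mex{0,1} = 2
g(13) = mex{0,1} = 2
So g(13) = 2.

2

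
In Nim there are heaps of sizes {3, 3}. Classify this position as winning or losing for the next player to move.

Losing position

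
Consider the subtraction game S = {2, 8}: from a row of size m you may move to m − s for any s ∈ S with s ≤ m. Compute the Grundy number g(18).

2

Compute g(0), g(1), … for moves {2, 8}:
k:     0  1  2  3  4  5  6  7  8  9 10 11 12 13 14 15 16 17 18
g(k):  0  0  1  1  0  0  1  1  2  2  0  0  1  1  0  0  1  1  2
So g(18) = 2.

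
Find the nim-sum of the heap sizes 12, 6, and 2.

Compute the nim-sum pairwise:
12 XOR 6 = 10
10 XOR 2 = 8

8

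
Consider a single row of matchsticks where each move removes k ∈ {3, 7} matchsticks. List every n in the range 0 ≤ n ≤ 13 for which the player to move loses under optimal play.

0, 1, 2, 6, 10, 11, 12

Build the Grundy sequence with g(k) = mex{g(k−s) : s ∈ {3, 7}, s ≤ k}:
k:     0  1  2  3  4  5  6  7  8  9 10 11 12 13
g(k):  0  0  0  1  1  1  0  2  2  1  0  0  0  1
The P-positions (g = 0) in 0..13 are 0, 1, 2, 6, 10, 11, 12.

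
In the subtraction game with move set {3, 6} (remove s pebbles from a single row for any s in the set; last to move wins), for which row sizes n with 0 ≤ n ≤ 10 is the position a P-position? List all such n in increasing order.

0, 1, 2, 9, 10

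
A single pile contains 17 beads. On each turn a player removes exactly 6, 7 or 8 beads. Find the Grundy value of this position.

0

Build the Grundy sequence with g(k) = mex{g(k−s) : s ∈ {6, 7, 8}, s ≤ k}:
k:     0  1  2  3  4  5  6  7  8  9 10 11 12 13 14 15 16 17
g(k):  0  0  0  0  0  0  1  1  1  1  1  1  2  2  0  0  0  0
So g(17) = 0.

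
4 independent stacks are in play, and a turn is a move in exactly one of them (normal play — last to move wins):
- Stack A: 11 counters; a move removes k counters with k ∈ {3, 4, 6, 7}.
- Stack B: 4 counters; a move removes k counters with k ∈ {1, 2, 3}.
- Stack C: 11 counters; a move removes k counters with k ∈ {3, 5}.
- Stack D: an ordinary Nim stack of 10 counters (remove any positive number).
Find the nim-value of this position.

11

Build the Grundy sequence for stack A with g(k) = mex{g(k−s) : s ∈ {3, 4, 6, 7}, s ≤ k}:
g(0) = mex{} = 0
g(1) = mex{} = 0
g(2) = mex{} = 0
g(3) = mex{0} = 1
g(4) = mex{0} = 1
g(5) = mex{0} = 1
g(6) = mex{0,1} = 2
g(7) = mex{0,1} = 2
g(8) = mex{0,1} = 2
g(9) = mex{0,1,2} = 3
g(10) = mex{1,2} = 0
g(11) = mex{1,2} = 0
So g(11) = 0.
For stack B, compute g(0), g(1), … with moves {1, 2, 3}:
g(0) = mex{} = 0
g(1) = mex{0} = 1
g(2) = mex{0,1} = 2
g(3) = mex{0,1,2} = 3
g(4) = mex{1,2,3} = 0
So g(4) = 0.
Build the Grundy sequence for stack C with g(k) = mex{g(k−s) : s ∈ {3, 5}, s ≤ k}:
k:     0  1  2  3  4  5  6  7  8  9 10 11
g(k):  0  0  0  1  1  1  2  2  0  0  0  1
So g(11) = 1.
Stack D is a plain Nim stack of size 10, so its Grundy value is 10.
The value of a disjunctive sum is the nim-sum of the parts.
Combined value = 0 XOR 0 XOR 1 XOR 10 = 11.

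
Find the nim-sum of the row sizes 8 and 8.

0

In binary:
  1000  (8)
  1000  (8)
  ----
  0000  (0)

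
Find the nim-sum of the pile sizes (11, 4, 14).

Nim-sum: 11 ⊕ 4 ⊕ 14 = 1.

1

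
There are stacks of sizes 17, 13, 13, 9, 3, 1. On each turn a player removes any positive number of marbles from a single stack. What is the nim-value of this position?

Write each in binary and XOR column by column:
  10001  (17)
  01101  (13)
  01101  (13)
  01001  (9)
  00011  (3)
  00001  (1)
  -----
  11010  (26)

26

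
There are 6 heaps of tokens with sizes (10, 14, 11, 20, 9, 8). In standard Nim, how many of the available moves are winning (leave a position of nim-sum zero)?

Write each in binary and XOR column by column:
  01010  (10)
  01110  (14)
  01011  (11)
  10100  (20)
  01001  (9)
  01000  (8)
  -----
  11010  (26)
The overall nim-sum is X = 26. A heap of size p has a winning move iff p XOR X < p (reduce it to p XOR X).
  10: 10 XOR 26 = 16 ≥ 10 — no move.
  14: 14 XOR 26 = 20 ≥ 14 — no move.
  11: 11 XOR 26 = 17 ≥ 11 — no move.
  20: 20 XOR 26 = 14 < 20 — winning move (to 14).
  9: 9 XOR 26 = 19 ≥ 9 — no move.
  8: 8 XOR 26 = 18 ≥ 8 — no move.
That gives 1 winning move.

1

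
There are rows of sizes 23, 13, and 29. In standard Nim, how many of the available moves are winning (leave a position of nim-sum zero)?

3

Compute the nim-sum pairwise:
23 ⊕ 13 = 26
26 ⊕ 29 = 7
The overall nim-sum is X = 7. A row of size p has a winning move iff p XOR X < p (reduce it to p XOR X).
  23: 23 XOR 7 = 16 < 23 — winning move (to 16).
  13: 13 XOR 7 = 10 < 13 — winning move (to 10).
  29: 29 XOR 7 = 26 < 29 — winning move (to 26).
That gives 3 winning moves.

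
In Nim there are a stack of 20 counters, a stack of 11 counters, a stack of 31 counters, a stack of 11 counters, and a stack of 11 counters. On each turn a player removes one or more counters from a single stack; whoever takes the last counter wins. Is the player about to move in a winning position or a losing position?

Losing position

Compute the nim-sum pairwise:
20 XOR 11 = 31
31 XOR 31 = 0
0 XOR 11 = 11
11 XOR 11 = 0
The nim-sum is 0, so this is a P-position: the player to move is in a losing position under optimal play.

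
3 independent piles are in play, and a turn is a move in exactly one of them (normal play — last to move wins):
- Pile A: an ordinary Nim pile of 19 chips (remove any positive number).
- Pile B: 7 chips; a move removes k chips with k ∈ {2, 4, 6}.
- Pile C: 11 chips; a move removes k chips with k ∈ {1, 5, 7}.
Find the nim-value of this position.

Pile A is a plain Nim pile of size 19, so its Grundy value is 19.
For pile B, compute g(0), g(1), … with moves {2, 4, 6}:
g(0) = mex{} = 0
g(1) = mex{} = 0
g(2) = mex{0} = 1
g(3) = mex{0} = 1
g(4) = mex{0,1} = 2
g(5) = mex{0,1} = 2
g(6) = mex{0,1,2} = 3
g(7) = mex{0,1,2} = 3
So g(7) = 3.
Grundy values for pile C (subtraction set {1, 5, 7}):
k:     0  1  2  3  4  5  6  7  8  9 10 11
g(k):  0  1  0  1  0  1  0  1  0  1  0  1
So g(11) = 1.
By the Sprague-Grundy theorem, the Grundy value of a sum of independent games is the XOR of the component values.
Combined value = 19 ⊕ 3 ⊕ 1 = 17.

17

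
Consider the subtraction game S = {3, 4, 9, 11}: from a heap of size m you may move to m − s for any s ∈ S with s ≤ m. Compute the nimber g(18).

Compute g(0), g(1), … for moves {3, 4, 9, 11}:
k:     0  1  2  3  4  5  6  7  8  9 10 11 12 13 14 15 16 17 18
g(k):  0  0  0  1  1  1  2  0  0  3  1  1  2  2  0  0  3  1  1
So g(18) = 1.

1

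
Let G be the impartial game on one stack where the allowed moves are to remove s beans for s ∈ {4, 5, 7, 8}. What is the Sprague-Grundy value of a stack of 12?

0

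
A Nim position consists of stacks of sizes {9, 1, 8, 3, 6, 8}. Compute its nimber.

Nim-sum: 9 XOR 1 XOR 8 XOR 3 XOR 6 XOR 8 = 13.

13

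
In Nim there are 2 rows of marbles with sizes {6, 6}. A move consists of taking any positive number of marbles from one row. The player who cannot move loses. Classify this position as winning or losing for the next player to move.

Compute the nim-sum pairwise:
6 ⊕ 6 = 0
The nim-sum is 0, so this is a P-position: the player to move is in a losing position under optimal play.

Losing position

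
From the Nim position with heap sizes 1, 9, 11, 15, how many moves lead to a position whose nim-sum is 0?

Compute the nim-sum pairwise:
1 ^ 9 = 8
8 ^ 11 = 3
3 ^ 15 = 12
The overall nim-sum is X = 12. A heap of size p has a winning move iff p XOR X < p (reduce it to p XOR X).
  1: 1 XOR 12 = 13 ≥ 1 — no move.
  9: 9 XOR 12 = 5 < 9 — winning move (to 5).
  11: 11 XOR 12 = 7 < 11 — winning move (to 7).
  15: 15 XOR 12 = 3 < 15 — winning move (to 3).
That gives 3 winning moves.

3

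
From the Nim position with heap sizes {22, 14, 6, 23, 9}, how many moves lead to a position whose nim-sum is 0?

Bitwise XOR of the heap sizes:
  10110  (22)
  01110  (14)
  00110  (6)
  10111  (23)
  01001  (9)
  -----
  00000  (0)
The nim-sum is already 0, so every move leaves a nonzero nim-sum — there are no winning moves.

0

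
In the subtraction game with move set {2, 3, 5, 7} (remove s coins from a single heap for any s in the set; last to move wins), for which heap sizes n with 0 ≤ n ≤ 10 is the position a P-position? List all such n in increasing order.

0, 1, 9, 10

Compute g(0), g(1), … for moves {2, 3, 5, 7}:
k:     0  1  2  3  4  5  6  7  8  9 10
g(k):  0  0  1  1  2  2  3  3  4  0  0
The P-positions (g = 0) in 0..10 are 0, 1, 9, 10.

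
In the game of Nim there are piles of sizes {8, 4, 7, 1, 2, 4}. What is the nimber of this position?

12

Nim-sum: 8 ^ 4 ^ 7 ^ 1 ^ 2 ^ 4 = 12.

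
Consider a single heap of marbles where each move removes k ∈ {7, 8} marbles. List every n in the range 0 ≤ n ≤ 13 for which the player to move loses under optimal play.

0, 1, 2, 3, 4, 5, 6

Build the Grundy sequence with g(k) = mex{g(k−s) : s ∈ {7, 8}, s ≤ k}:
k:     0  1  2  3  4  5  6  7  8  9 10 11 12 13
g(k):  0  0  0  0  0  0  0  1  1  1  1  1  1  1
The P-positions (g = 0) in 0..13 are 0, 1, 2, 3, 4, 5, 6.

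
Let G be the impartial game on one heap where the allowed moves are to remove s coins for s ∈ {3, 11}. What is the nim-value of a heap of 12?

Build the Grundy sequence with g(k) = mex{g(k−s) : s ∈ {3, 11}, s ≤ k}:
k:     0  1  2  3  4  5  6  7  8  9 10 11 12
g(k):  0  0  0  1  1  1  0  0  0  1  1  1  2
So g(12) = 2.

2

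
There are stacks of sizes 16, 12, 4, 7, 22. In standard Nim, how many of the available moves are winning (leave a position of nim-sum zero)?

Bitwise XOR of the heap sizes:
  10000  (16)
  01100  (12)
  00100  (4)
  00111  (7)
  10110  (22)
  -----
  01001  (9)
The overall nim-sum is X = 9. A stack of size p has a winning move iff p XOR X < p (reduce it to p XOR X).
  16: 16 XOR 9 = 25 ≥ 16 — no move.
  12: 12 XOR 9 = 5 < 12 — winning move (to 5).
  4: 4 XOR 9 = 13 ≥ 4 — no move.
  7: 7 XOR 9 = 14 ≥ 7 — no move.
  22: 22 XOR 9 = 31 ≥ 22 — no move.
That gives 1 winning move.

1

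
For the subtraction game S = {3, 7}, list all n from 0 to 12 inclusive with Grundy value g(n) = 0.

0, 1, 2, 6, 10, 11, 12

Compute g(0), g(1), … for moves {3, 7}:
k:     0  1  2  3  4  5  6  7  8  9 10 11 12
g(k):  0  0  0  1  1  1  0  2  2  1  0  0  0
The P-positions (g = 0) in 0..12 are 0, 1, 2, 6, 10, 11, 12.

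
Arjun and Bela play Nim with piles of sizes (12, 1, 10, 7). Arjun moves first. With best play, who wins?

Bitwise XOR of the heap sizes:
  1100  (12)
  0001  (1)
  1010  (10)
  0111  (7)
  ----
  0000  (0)
The nim-sum is 0, so this is a P-position: the player to move is in a losing position under optimal play; Arjun is about to move from it and so loses — Bela wins.

Bela wins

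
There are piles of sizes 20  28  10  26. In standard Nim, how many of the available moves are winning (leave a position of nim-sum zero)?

Bitwise XOR of the heap sizes:
  10100  (20)
  11100  (28)
  01010  (10)
  11010  (26)
  -----
  11000  (24)
The overall nim-sum is X = 24. A pile of size p has a winning move iff p XOR X < p (reduce it to p XOR X).
  20: 20 XOR 24 = 12 < 20 — winning move (to 12).
  28: 28 XOR 24 = 4 < 28 — winning move (to 4).
  10: 10 XOR 24 = 18 ≥ 10 — no move.
  26: 26 XOR 24 = 2 < 26 — winning move (to 2).
That gives 3 winning moves.

3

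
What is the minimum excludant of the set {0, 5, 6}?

1

0 is in the set but 1 is not, so the mex is 1.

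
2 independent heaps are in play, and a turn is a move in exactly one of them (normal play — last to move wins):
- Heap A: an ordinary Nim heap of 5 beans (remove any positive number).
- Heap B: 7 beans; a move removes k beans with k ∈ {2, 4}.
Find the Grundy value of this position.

Heap A is a plain Nim heap of size 5, so its Grundy value is 5.
Build the Grundy sequence for heap B with g(k) = mex{g(k−s) : s ∈ {2, 4}, s ≤ k}:
g(0) = mex{} = 0
g(1) = mex{} = 0
g(2) = mex{0} = 1
g(3) = mex{0} = 1
g(4) = mex{0,1} = 2
g(5) = mex{0,1} = 2
g(6) = mex{1,2} = 0
g(7) = mex{1,2} = 0
So g(7) = 0.
The value of a disjunctive sum is the nim-sum of the parts.
Combined value = 5 ⊕ 0 = 5.

5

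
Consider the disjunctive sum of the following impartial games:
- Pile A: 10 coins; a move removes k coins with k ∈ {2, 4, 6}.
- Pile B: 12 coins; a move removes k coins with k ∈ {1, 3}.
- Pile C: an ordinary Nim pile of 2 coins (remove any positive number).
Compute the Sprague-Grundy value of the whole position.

Grundy values for pile A (subtraction set {2, 4, 6}):
g(0) = mex{} = 0
g(1) = mex{} = 0
g(2) = mex{0} = 1
g(3) = mex{0} = 1
g(4) = mex{0,1} = 2
g(5) = mex{0,1} = 2
g(6) = mex{0,1,2} = 3
g(7) = mex{0,1,2} = 3
g(8) = mex{1,2,3} = 0
g(9) = mex{1,2,3} = 0
g(10) = mex{0,2,3} = 1
So g(10) = 1.
Grundy values for pile B (subtraction set {1, 3}):
k:     0  1  2  3  4  5  6  7  8  9 10 11 12
g(k):  0  1  0  1  0  1  0  1  0  1  0  1  0
So g(12) = 0.
Pile C is a plain Nim pile of size 2, so its Grundy value is 2.
By the Sprague-Grundy theorem, the Grundy value of a sum of independent games is the XOR of the component values.
Combined value = 1 XOR 0 XOR 2 = 3.

3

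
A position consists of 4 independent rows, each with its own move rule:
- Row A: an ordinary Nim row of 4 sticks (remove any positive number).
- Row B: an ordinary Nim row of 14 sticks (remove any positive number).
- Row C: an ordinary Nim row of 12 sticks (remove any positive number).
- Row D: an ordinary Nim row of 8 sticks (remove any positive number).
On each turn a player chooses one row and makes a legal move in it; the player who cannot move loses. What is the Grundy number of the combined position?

14

Row A is a plain Nim row of size 4, so its Grundy value is 4.
Row B is a plain Nim row of size 14, so its Grundy value is 14.
Row C is a plain Nim row of size 12, so its Grundy value is 12.
Row D is a plain Nim row of size 8, so its Grundy value is 8.
The value of a disjunctive sum is the nim-sum of the parts.
Combined value = 4 ⊕ 14 ⊕ 12 ⊕ 8 = 14.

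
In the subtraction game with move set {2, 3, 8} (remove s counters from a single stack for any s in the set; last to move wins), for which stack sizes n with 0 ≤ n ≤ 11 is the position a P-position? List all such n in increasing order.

0, 1, 5, 6, 10, 11

Compute g(0), g(1), … for moves {2, 3, 8}:
k:     0  1  2  3  4  5  6  7  8  9 10 11
g(k):  0  0  1  1  2  0  0  1  1  2  0  0
The P-positions (g = 0) in 0..11 are 0, 1, 5, 6, 10, 11.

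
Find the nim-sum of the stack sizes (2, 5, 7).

Compute the nim-sum pairwise:
2 ⊕ 5 = 7
7 ⊕ 7 = 0

0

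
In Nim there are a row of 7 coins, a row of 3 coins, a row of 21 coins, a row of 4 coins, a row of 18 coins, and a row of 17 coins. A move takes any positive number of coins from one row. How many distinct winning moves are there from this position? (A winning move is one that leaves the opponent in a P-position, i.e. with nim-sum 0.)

3

Compute the nim-sum pairwise:
7 XOR 3 = 4
4 XOR 21 = 17
17 XOR 4 = 21
21 XOR 18 = 7
7 XOR 17 = 22
The overall nim-sum is X = 22. A row of size p has a winning move iff p XOR X < p (reduce it to p XOR X).
  7: 7 XOR 22 = 17 ≥ 7 — no move.
  3: 3 XOR 22 = 21 ≥ 3 — no move.
  21: 21 XOR 22 = 3 < 21 — winning move (to 3).
  4: 4 XOR 22 = 18 ≥ 4 — no move.
  18: 18 XOR 22 = 4 < 18 — winning move (to 4).
  17: 17 XOR 22 = 7 < 17 — winning move (to 7).
That gives 3 winning moves.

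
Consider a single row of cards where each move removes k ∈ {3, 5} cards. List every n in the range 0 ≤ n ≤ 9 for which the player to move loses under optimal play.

0, 1, 2, 8, 9

Compute g(0), g(1), … for moves {3, 5}:
k:     0  1  2  3  4  5  6  7  8  9
g(k):  0  0  0  1  1  1  2  2  0  0
The P-positions (g = 0) in 0..9 are 0, 1, 2, 8, 9.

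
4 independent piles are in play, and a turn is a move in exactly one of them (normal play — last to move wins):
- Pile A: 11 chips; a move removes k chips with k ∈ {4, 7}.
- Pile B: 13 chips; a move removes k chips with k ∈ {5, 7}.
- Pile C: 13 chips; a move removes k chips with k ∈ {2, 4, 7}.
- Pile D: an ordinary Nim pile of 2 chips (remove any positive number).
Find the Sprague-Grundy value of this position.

Grundy values for pile A (subtraction set {4, 7}):
g(0) = mex{} = 0
g(1) = mex{} = 0
g(2) = mex{} = 0
g(3) = mex{} = 0
g(4) = mex{0} = 1
g(5) = mex{0} = 1
g(6) = mex{0} = 1
g(7) = mex{0} = 1
g(8) = mex{0,1} = 2
g(9) = mex{0,1} = 2
g(10) = mex{0,1} = 2
g(11) = mex{1} = 0
So g(11) = 0.
For pile B, compute g(0), g(1), … with moves {5, 7}:
g(0) = mex{} = 0
g(1) = mex{} = 0
g(2) = mex{} = 0
g(3) = mex{} = 0
g(4) = mex{} = 0
g(5) = mex{0} = 1
g(6) = mex{0} = 1
g(7) = mex{0} = 1
g(8) = mex{0} = 1
g(9) = mex{0} = 1
g(10) = mex{0,1} = 2
g(11) = mex{0,1} = 2
g(12) = mex{1} = 0
g(13) = mex{1} = 0
So g(13) = 0.
For pile C, compute g(0), g(1), … with moves {2, 4, 7}:
k:     0  1  2  3  4  5  6  7  8  9 10 11 12 13
g(k):  0  0  1  1  2  2  0  3  1  0  2  1  0  2
So g(13) = 2.
Pile D is a plain Nim pile of size 2, so its Grundy value is 2.
By the Sprague-Grundy theorem, the Grundy value of a sum of independent games is the XOR of the component values.
Combined value = 0 XOR 0 XOR 2 XOR 2 = 0.

0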